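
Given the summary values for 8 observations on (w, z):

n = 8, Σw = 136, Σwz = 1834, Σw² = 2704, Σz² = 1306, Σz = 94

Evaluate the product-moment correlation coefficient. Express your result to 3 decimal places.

0.840

r = (nΣwz − ΣwΣz) / √[(nΣw² − (Σw)²)(nΣz² − (Σz)²)]
Numerator: 8×1834 − 136×94 = 1888
Denominator: √[(21632 − 18496)(10448 − 8836)] = √[3136 × 1612] = 2248.3843
r = 1888 / 2248.3843 ≈ 0.840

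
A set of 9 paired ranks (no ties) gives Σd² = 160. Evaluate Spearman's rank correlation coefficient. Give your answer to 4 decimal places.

-0.3333

ρ = 1 − 6Σd² / [n(n²−1)] = 1 − 6×160 / (9×80)
  = 1 − 960/720 = 1 − 1.33333 ≈ -0.3333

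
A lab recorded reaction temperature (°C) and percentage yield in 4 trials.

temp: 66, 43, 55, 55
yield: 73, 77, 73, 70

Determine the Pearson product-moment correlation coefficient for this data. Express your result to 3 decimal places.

-0.590

n = 4, Σx = 219, Σy = 293, Σx² = 12255, Σy² = 21487, Σxy = 15994
nΣxy − ΣxΣy = 63976 − 64167 = -191
nΣx² − (Σx)² = 49020 − 47961 = 1059; nΣy² − (Σy)² = 85948 − 85849 = 99
r = -191 / √(1059 × 99) = -191 / 323.7916 ≈ -0.590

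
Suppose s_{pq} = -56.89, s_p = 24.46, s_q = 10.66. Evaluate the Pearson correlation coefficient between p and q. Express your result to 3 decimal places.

r = Cov(p,q) / (s_p · s_q) = -56.89 / (24.46 × 10.66)
  = -56.89 / 260.7436 ≈ -0.218

-0.218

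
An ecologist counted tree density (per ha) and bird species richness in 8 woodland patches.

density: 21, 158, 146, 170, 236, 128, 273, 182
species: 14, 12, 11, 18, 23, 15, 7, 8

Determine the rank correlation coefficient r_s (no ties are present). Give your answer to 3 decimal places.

-0.214

Rank density: 1, 4, 3, 5, 7, 2, 8, 6
Rank species: 5, 4, 3, 7, 8, 6, 1, 2
d = rank(density) − rank(species): -4, 0, 0, -2, -1, -4, 7, 4; Σd² = 102
ρ = 1 − 6Σd² / [n(n²−1)] = 1 − 6×102 / (8×63) = 1 − 612/504 ≈ -0.214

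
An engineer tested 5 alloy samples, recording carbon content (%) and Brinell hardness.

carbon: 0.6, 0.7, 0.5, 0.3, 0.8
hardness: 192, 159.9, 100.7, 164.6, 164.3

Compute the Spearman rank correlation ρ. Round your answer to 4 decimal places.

-0.1000

Rank carbon: 3, 4, 2, 1, 5
Rank hardness: 5, 2, 1, 4, 3
d = rank(carbon) − rank(hardness): -2, 2, 1, -3, 2; Σd² = 22
ρ = 1 − 6Σd² / [n(n²−1)] = 1 − 6×22 / (5×24) = 1 − 132/120 ≈ -0.1000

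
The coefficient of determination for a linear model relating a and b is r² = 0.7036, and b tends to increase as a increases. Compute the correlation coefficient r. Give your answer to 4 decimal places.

0.8388

|r| = √0.7036 = 0.8388
The association is positive, so r = 0.8388.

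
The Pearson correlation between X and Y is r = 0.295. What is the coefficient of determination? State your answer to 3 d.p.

0.087

r² = (0.295)² = 0.087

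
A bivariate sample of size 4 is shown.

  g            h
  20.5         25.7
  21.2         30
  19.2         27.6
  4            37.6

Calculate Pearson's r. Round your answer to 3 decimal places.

-0.923

n = 4, Σg = 64.9, Σh = 120.9, Σg² = 1254.33, Σh² = 3736.01, Σgh = 1843.17
nΣgh − ΣgΣh = 7372.68 − 7846.41 = -473.73
nΣg² − (Σg)² = 5017.32 − 4212.01 = 805.31; nΣh² − (Σh)² = 14944.04 − 14616.81 = 327.23
r = -473.73 / √(805.31 × 327.23) = -473.73 / 513.3435 ≈ -0.923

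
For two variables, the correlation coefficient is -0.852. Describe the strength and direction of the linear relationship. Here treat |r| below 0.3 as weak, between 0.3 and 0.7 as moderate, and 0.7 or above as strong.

r = -0.852 < 0 so the relationship is negative.
|r| = 0.852, which falls in the strong range.

strong negative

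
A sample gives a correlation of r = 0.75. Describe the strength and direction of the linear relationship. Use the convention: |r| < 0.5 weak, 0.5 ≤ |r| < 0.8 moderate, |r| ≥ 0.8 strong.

moderate positive

r = 0.75 > 0 so the relationship is positive.
|r| = 0.75, which falls in the moderate range.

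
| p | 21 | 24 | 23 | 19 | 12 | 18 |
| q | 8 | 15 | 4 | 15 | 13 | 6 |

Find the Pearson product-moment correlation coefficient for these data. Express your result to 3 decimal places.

n = 6, Σp = 117, Σq = 61, Σp² = 2375, Σq² = 735, Σpq = 1169
nΣpq − ΣpΣq = 7014 − 7137 = -123
nΣp² − (Σp)² = 14250 − 13689 = 561; nΣq² − (Σq)² = 4410 − 3721 = 689
r = -123 / √(561 × 689) = -123 / 621.7146 ≈ -0.198

-0.198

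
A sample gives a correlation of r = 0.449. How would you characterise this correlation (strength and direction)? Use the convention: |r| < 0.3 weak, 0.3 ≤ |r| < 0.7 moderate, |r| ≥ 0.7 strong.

moderate positive

r = 0.449 > 0 so the relationship is positive.
|r| = 0.449, which falls in the moderate range.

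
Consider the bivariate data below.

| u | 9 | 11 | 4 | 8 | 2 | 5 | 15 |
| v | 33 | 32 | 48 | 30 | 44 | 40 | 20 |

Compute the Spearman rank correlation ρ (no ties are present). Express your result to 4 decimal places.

Rank u: 5, 6, 2, 4, 1, 3, 7
Rank v: 4, 3, 7, 2, 6, 5, 1
d = rank(u) − rank(v): 1, 3, -5, 2, -5, -2, 6; Σd² = 104
ρ = 1 − 6Σd² / [n(n²−1)] = 1 − 6×104 / (7×48) = 1 − 624/336 ≈ -0.8571

-0.8571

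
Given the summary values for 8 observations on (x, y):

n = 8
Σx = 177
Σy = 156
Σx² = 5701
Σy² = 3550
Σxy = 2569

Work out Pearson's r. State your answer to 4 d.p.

-0.9268

r = (nΣxy − ΣxΣy) / √[(nΣx² − (Σx)²)(nΣy² − (Σy)²)]
Numerator: 8×2569 − 177×156 = -7060
Denominator: √[(45608 − 31329)(28400 − 24336)] = √[14279 × 4064] = 7617.7330
r = -7060 / 7617.7330 ≈ -0.9268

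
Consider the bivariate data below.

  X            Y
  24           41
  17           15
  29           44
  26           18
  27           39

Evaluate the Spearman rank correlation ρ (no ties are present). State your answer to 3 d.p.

Rank X: 2, 1, 5, 3, 4
Rank Y: 4, 1, 5, 2, 3
d = rank(X) − rank(Y): -2, 0, 0, 1, 1; Σd² = 6
ρ = 1 − 6Σd² / [n(n²−1)] = 1 − 6×6 / (5×24) = 1 − 36/120 ≈ 0.700

0.700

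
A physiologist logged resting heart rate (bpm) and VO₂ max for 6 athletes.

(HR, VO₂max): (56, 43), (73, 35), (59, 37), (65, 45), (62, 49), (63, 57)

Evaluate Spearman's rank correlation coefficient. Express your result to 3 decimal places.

Rank HR: 1, 6, 2, 5, 3, 4
Rank VO₂max: 3, 1, 2, 4, 5, 6
d = rank(HR) − rank(VO₂max): -2, 5, 0, 1, -2, -2; Σd² = 38
ρ = 1 − 6Σd² / [n(n²−1)] = 1 − 6×38 / (6×35) = 1 − 228/210 ≈ -0.086

-0.086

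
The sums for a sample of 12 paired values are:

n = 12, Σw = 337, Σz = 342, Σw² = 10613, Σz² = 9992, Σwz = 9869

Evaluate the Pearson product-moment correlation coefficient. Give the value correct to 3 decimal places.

0.499

r = (nΣwz − ΣwΣz) / √[(nΣw² − (Σw)²)(nΣz² − (Σz)²)]
Numerator: 12×9869 − 337×342 = 3174
Denominator: √[(127356 − 113569)(119904 − 116964)] = √[13787 × 2940] = 6366.6145
r = 3174 / 6366.6145 ≈ 0.499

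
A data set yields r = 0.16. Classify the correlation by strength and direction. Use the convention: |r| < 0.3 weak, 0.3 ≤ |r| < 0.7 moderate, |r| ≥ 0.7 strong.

r = 0.16 > 0 so the relationship is positive.
|r| = 0.16, which falls in the weak range.

weak positive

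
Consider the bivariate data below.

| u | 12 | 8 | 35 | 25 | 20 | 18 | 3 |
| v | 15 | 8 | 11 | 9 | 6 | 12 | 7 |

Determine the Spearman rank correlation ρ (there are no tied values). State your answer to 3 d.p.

Rank u: 3, 2, 7, 6, 5, 4, 1
Rank v: 7, 3, 5, 4, 1, 6, 2
d = rank(u) − rank(v): -4, -1, 2, 2, 4, -2, -1; Σd² = 46
ρ = 1 − 6Σd² / [n(n²−1)] = 1 − 6×46 / (7×48) = 1 − 276/336 ≈ 0.179

0.179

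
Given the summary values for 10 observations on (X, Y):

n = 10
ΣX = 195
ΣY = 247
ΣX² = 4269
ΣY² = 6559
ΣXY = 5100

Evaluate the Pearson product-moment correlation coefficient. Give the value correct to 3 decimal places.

0.613

r = (nΣXY − ΣXΣY) / √[(nΣX² − (ΣX)²)(nΣY² − (ΣY)²)]
Numerator: 10×5100 − 195×247 = 2835
Denominator: √[(42690 − 38025)(65590 − 61009)] = √[4665 × 4581] = 4622.8092
r = 2835 / 4622.8092 ≈ 0.613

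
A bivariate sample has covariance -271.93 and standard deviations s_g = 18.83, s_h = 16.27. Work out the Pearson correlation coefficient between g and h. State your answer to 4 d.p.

r = Cov(g,h) / (s_g · s_h) = -271.93 / (18.83 × 16.27)
  = -271.93 / 306.3641 ≈ -0.8876

-0.8876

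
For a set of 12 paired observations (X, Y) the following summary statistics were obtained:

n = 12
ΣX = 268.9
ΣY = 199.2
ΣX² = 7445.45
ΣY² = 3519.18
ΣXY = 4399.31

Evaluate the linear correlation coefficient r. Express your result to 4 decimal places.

-0.1173

r = (nΣXY − ΣXΣY) / √[(nΣX² − (ΣX)²)(nΣY² − (ΣY)²)]
Numerator: 12×4399.31 − 268.9×199.2 = -773.16
Denominator: √[(89345.4 − 72307.21)(42230.16 − 39680.64)] = √[17038.19 × 2549.52] = 6590.8426
r = -773.16 / 6590.8426 ≈ -0.1173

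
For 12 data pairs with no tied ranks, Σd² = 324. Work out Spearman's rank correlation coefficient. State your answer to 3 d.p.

-0.133

ρ = 1 − 6Σd² / [n(n²−1)] = 1 − 6×324 / (12×143)
  = 1 − 1944/1716 = 1 − 1.1329 ≈ -0.133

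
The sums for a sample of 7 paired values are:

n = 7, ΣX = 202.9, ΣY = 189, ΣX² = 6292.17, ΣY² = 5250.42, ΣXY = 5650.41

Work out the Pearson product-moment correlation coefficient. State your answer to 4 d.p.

0.6992

r = (nΣXY − ΣXΣY) / √[(nΣX² − (ΣX)²)(nΣY² − (ΣY)²)]
Numerator: 7×5650.41 − 202.9×189 = 1204.77
Denominator: √[(44045.19 − 41168.41)(36752.94 − 35721)] = √[2876.78 × 1031.94] = 1722.9812
r = 1204.77 / 1722.9812 ≈ 0.6992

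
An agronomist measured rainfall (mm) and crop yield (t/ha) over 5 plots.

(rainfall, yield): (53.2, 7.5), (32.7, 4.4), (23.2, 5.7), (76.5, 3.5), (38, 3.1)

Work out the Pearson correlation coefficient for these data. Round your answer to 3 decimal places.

-0.144

n = 5, Σx = 223.6, Σy = 24.2, Σx² = 11734.02, Σy² = 129.96, Σxy = 1060.67
nΣxy − ΣxΣy = 5303.35 − 5411.12 = -107.77
nΣx² − (Σx)² = 58670.1 − 49996.96 = 8673.14; nΣy² − (Σy)² = 649.8 − 585.64 = 64.16
r = -107.77 / √(8673.14 × 64.16) = -107.77 / 745.9683 ≈ -0.144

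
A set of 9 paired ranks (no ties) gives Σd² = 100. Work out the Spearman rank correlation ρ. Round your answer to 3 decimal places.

ρ = 1 − 6Σd² / [n(n²−1)] = 1 − 6×100 / (9×80)
  = 1 − 600/720 = 1 − 0.8333 ≈ 0.167

0.167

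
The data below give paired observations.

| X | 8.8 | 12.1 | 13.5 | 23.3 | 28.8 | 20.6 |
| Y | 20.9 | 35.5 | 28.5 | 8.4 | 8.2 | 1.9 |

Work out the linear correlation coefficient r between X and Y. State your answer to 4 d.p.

-0.7486

n = 6, ΣX = 107.1, ΣY = 103.4, ΣX² = 2202.79, ΣY² = 2650.72, ΣXY = 1469.24
nΣXY − ΣXΣY = 8815.44 − 11074.14 = -2258.7
nΣX² − (ΣX)² = 13216.74 − 11470.41 = 1746.33; nΣY² − (ΣY)² = 15904.32 − 10691.56 = 5212.76
r = -2258.7 / √(1746.33 × 5212.76) = -2258.7 / 3017.1508 ≈ -0.7486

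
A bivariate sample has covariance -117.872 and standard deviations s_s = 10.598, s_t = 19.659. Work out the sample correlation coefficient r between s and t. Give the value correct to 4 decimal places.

-0.5658

r = Cov(s,t) / (s_s · s_t) = -117.872 / (10.598 × 19.659)
  = -117.872 / 208.3461 ≈ -0.5658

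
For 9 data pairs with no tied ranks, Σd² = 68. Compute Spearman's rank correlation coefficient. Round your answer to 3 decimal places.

0.433

ρ = 1 − 6Σd² / [n(n²−1)] = 1 − 6×68 / (9×80)
  = 1 − 408/720 = 1 − 0.5667 ≈ 0.433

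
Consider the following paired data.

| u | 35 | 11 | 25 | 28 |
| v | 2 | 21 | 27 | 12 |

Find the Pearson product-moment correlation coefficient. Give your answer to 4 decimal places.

n = 4, Σu = 99, Σv = 62, Σu² = 2755, Σv² = 1318, Σuv = 1312
nΣuv − ΣuΣv = 5248 − 6138 = -890
nΣu² − (Σu)² = 11020 − 9801 = 1219; nΣv² − (Σv)² = 5272 − 3844 = 1428
r = -890 / √(1219 × 1428) = -890 / 1319.3680 ≈ -0.6746

-0.6746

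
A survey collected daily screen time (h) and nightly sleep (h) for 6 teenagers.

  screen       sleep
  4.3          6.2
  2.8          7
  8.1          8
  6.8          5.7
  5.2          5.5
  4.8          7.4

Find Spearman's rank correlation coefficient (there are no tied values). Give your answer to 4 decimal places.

Rank screen: 2, 1, 6, 5, 4, 3
Rank sleep: 3, 4, 6, 2, 1, 5
d = rank(screen) − rank(sleep): -1, -3, 0, 3, 3, -2; Σd² = 32
ρ = 1 − 6Σd² / [n(n²−1)] = 1 − 6×32 / (6×35) = 1 − 192/210 ≈ 0.0857

0.0857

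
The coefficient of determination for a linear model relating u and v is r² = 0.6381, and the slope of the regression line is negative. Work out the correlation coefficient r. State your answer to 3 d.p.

-0.799

|r| = √0.6381 = 0.799
The association is negative, so r = −0.799.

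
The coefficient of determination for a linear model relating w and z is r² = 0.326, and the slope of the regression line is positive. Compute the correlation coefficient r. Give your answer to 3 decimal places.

0.571

|r| = √0.326 = 0.571
The association is positive, so r = 0.571.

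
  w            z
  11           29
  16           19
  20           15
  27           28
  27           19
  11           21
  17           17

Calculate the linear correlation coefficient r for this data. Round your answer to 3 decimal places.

n = 7, Σw = 129, Σz = 148, Σw² = 2645, Σz² = 3302, Σwz = 2712
nΣwz − ΣwΣz = 18984 − 19092 = -108
nΣw² − (Σw)² = 18515 − 16641 = 1874; nΣz² − (Σz)² = 23114 − 21904 = 1210
r = -108 / √(1874 × 1210) = -108 / 1505.8353 ≈ -0.072

-0.072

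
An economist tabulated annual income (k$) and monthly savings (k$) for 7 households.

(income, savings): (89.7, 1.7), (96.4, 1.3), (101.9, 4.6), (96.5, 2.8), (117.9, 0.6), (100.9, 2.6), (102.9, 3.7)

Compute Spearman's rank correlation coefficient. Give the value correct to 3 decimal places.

0.143

Rank income: 1, 2, 5, 3, 7, 4, 6
Rank savings: 3, 2, 7, 5, 1, 4, 6
d = rank(income) − rank(savings): -2, 0, -2, -2, 6, 0, 0; Σd² = 48
ρ = 1 − 6Σd² / [n(n²−1)] = 1 − 6×48 / (7×48) = 1 − 288/336 ≈ 0.143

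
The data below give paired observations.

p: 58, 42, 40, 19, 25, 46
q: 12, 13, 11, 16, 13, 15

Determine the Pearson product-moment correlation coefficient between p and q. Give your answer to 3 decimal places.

n = 6, Σp = 230, Σq = 80, Σp² = 9830, Σq² = 1084, Σpq = 3001
nΣpq − ΣpΣq = 18006 − 18400 = -394
nΣp² − (Σp)² = 58980 − 52900 = 6080; nΣq² − (Σq)² = 6504 − 6400 = 104
r = -394 / √(6080 × 104) = -394 / 795.1855 ≈ -0.495

-0.495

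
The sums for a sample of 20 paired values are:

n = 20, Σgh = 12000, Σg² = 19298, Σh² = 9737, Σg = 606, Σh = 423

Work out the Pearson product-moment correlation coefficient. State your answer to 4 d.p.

r = (nΣgh − ΣgΣh) / √[(nΣg² − (Σg)²)(nΣh² − (Σh)²)]
Numerator: 20×12000 − 606×423 = -16338
Denominator: √[(385960 − 367236)(194740 − 178929)] = √[18724 × 15811] = 17205.9630
r = -16338 / 17205.9630 ≈ -0.9496

-0.9496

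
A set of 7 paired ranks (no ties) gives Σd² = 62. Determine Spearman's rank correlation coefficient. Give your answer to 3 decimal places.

-0.107

ρ = 1 − 6Σd² / [n(n²−1)] = 1 − 6×62 / (7×48)
  = 1 − 372/336 = 1 − 1.1071 ≈ -0.107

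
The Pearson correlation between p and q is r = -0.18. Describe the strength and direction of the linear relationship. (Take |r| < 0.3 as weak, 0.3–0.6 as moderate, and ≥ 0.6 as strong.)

r = -0.18 < 0 so the relationship is negative.
|r| = 0.18, which falls in the weak range.

weak negative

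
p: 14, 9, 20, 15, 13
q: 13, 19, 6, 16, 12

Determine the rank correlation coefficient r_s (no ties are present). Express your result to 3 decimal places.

Rank p: 3, 1, 5, 4, 2
Rank q: 3, 5, 1, 4, 2
d = rank(p) − rank(q): 0, -4, 4, 0, 0; Σd² = 32
ρ = 1 − 6Σd² / [n(n²−1)] = 1 − 6×32 / (5×24) = 1 − 192/120 ≈ -0.600

-0.600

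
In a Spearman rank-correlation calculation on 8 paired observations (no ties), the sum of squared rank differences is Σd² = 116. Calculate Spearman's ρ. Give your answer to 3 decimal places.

ρ = 1 − 6Σd² / [n(n²−1)] = 1 − 6×116 / (8×63)
  = 1 − 696/504 = 1 − 1.3810 ≈ -0.381

-0.381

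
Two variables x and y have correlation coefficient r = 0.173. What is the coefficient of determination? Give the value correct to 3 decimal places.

r² = (0.173)² = 0.030

0.030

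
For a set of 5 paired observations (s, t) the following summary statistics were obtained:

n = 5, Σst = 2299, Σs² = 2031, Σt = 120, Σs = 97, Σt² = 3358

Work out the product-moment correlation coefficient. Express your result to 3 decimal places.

r = (nΣst − ΣsΣt) / √[(nΣs² − (Σs)²)(nΣt² − (Σt)²)]
Numerator: 5×2299 − 97×120 = -145
Denominator: √[(10155 − 9409)(16790 − 14400)] = √[746 × 2390] = 1335.2678
r = -145 / 1335.2678 ≈ -0.109

-0.109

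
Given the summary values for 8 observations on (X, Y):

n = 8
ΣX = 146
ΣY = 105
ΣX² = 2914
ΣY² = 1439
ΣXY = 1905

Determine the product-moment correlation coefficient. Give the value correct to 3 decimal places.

r = (nΣXY − ΣXΣY) / √[(nΣX² − (ΣX)²)(nΣY² − (ΣY)²)]
Numerator: 8×1905 − 146×105 = -90
Denominator: √[(23312 − 21316)(11512 − 11025)] = √[1996 × 487] = 985.9270
r = -90 / 985.9270 ≈ -0.091

-0.091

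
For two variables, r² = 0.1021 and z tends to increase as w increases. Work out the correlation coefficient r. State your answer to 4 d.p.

0.3195

|r| = √0.1021 = 0.3195
The association is positive, so r = 0.3195.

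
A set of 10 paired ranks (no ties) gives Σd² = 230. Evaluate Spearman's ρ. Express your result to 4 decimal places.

ρ = 1 − 6Σd² / [n(n²−1)] = 1 − 6×230 / (10×99)
  = 1 − 1380/990 = 1 − 1.39394 ≈ -0.3939

-0.3939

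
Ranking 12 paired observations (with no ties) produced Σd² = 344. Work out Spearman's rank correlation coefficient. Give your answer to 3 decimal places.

ρ = 1 − 6Σd² / [n(n²−1)] = 1 − 6×344 / (12×143)
  = 1 − 2064/1716 = 1 − 1.2028 ≈ -0.203

-0.203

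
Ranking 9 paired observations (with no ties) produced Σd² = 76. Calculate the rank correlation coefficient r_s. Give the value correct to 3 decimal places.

0.367

ρ = 1 − 6Σd² / [n(n²−1)] = 1 − 6×76 / (9×80)
  = 1 − 456/720 = 1 − 0.6333 ≈ 0.367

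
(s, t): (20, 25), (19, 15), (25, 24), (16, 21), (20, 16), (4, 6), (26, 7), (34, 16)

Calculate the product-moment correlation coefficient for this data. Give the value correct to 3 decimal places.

n = 8, Σs = 164, Σt = 130, Σs² = 3890, Σt² = 2464, Σst = 2791
nΣst − ΣsΣt = 22328 − 21320 = 1008
nΣs² − (Σs)² = 31120 − 26896 = 4224; nΣt² − (Σt)² = 19712 − 16900 = 2812
r = 1008 / √(4224 × 2812) = 1008 / 3446.4312 ≈ 0.292

0.292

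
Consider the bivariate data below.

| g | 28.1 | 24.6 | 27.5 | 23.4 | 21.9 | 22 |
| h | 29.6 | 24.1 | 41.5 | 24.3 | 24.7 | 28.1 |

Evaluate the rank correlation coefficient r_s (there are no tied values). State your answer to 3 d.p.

0.429

Rank g: 6, 4, 5, 3, 1, 2
Rank h: 5, 1, 6, 2, 3, 4
d = rank(g) − rank(h): 1, 3, -1, 1, -2, -2; Σd² = 20
ρ = 1 − 6Σd² / [n(n²−1)] = 1 − 6×20 / (6×35) = 1 − 120/210 ≈ 0.429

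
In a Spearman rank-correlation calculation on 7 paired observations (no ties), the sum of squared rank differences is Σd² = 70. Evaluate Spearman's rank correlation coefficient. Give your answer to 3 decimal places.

ρ = 1 − 6Σd² / [n(n²−1)] = 1 − 6×70 / (7×48)
  = 1 − 420/336 = 1 − 1.2500 ≈ -0.250

-0.250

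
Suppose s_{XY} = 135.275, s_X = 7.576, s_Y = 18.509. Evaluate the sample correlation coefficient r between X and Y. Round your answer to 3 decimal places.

0.965

r = Cov(X,Y) / (s_X · s_Y) = 135.275 / (7.576 × 18.509)
  = 135.275 / 140.2242 ≈ 0.965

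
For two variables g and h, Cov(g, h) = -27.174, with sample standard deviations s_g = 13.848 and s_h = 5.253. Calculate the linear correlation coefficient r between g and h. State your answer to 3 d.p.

r = Cov(g,h) / (s_g · s_h) = -27.174 / (13.848 × 5.253)
  = -27.174 / 72.7435 ≈ -0.374

-0.374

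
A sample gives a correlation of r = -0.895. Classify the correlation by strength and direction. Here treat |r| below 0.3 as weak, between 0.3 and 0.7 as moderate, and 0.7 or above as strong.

r = -0.895 < 0 so the relationship is negative.
|r| = 0.895, which falls in the strong range.

strong negative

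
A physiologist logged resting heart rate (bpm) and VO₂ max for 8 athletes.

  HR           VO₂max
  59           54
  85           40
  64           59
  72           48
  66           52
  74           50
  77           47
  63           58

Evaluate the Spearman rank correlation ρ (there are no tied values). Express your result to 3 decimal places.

-0.881

Rank HR: 1, 8, 3, 5, 4, 6, 7, 2
Rank VO₂max: 6, 1, 8, 3, 5, 4, 2, 7
d = rank(HR) − rank(VO₂max): -5, 7, -5, 2, -1, 2, 5, -5; Σd² = 158
ρ = 1 − 6Σd² / [n(n²−1)] = 1 − 6×158 / (8×63) = 1 − 948/504 ≈ -0.881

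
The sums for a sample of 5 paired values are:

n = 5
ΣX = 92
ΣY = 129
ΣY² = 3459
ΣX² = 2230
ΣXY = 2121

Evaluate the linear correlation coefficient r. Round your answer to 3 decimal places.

r = (nΣXY − ΣXΣY) / √[(nΣX² − (ΣX)²)(nΣY² − (ΣY)²)]
Numerator: 5×2121 − 92×129 = -1263
Denominator: √[(11150 − 8464)(17295 − 16641)] = √[2686 × 654] = 1325.3845
r = -1263 / 1325.3845 ≈ -0.953

-0.953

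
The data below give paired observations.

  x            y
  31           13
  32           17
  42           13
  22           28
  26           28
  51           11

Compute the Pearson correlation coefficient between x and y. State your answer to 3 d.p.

-0.825

n = 6, Σx = 204, Σy = 110, Σx² = 7510, Σy² = 2316, Σxy = 3398
nΣxy − ΣxΣy = 20388 − 22440 = -2052
nΣx² − (Σx)² = 45060 − 41616 = 3444; nΣy² − (Σy)² = 13896 − 12100 = 1796
r = -2052 / √(3444 × 1796) = -2052 / 2487.0513 ≈ -0.825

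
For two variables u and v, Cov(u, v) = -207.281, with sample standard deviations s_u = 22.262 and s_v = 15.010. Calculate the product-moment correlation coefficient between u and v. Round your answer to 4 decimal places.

r = Cov(u,v) / (s_u · s_v) = -207.281 / (22.262 × 15.010)
  = -207.281 / 334.1526 ≈ -0.6203

-0.6203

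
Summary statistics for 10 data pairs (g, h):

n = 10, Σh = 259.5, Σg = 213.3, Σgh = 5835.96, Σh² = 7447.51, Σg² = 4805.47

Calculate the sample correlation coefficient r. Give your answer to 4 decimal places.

r = (nΣgh − ΣgΣh) / √[(nΣg² − (Σg)²)(nΣh² − (Σh)²)]
Numerator: 10×5835.96 − 213.3×259.5 = 3008.25
Denominator: √[(48054.7 − 45496.89)(74475.1 − 67340.25)] = √[2557.81 × 7134.85] = 4271.9540
r = 3008.25 / 4271.9540 ≈ 0.7042

0.7042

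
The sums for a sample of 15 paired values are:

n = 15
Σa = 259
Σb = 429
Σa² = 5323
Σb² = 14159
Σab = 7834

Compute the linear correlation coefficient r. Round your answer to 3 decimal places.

0.336

r = (nΣab − ΣaΣb) / √[(nΣa² − (Σa)²)(nΣb² − (Σb)²)]
Numerator: 15×7834 − 259×429 = 6399
Denominator: √[(79845 − 67081)(212385 − 184041)] = √[12764 × 28344] = 19020.5893
r = 6399 / 19020.5893 ≈ 0.336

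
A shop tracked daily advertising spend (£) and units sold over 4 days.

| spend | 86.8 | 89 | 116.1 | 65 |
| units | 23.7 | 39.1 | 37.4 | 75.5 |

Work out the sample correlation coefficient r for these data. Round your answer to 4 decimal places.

-0.6398

n = 4, Σx = 356.9, Σy = 175.7, Σx² = 33159.45, Σy² = 9189.51, Σxy = 14786.7
nΣxy − ΣxΣy = 59146.8 − 62707.33 = -3560.53
nΣx² − (Σx)² = 132637.8 − 127377.61 = 5260.19; nΣy² − (Σy)² = 36758.04 − 30870.49 = 5887.55
r = -3560.53 / √(5260.19 × 5887.55) = -3560.53 / 5565.0365 ≈ -0.6398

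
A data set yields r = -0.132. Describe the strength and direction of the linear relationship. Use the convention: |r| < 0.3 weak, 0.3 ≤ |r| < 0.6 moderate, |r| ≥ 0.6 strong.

weak negative

r = -0.132 < 0 so the relationship is negative.
|r| = 0.132, which falls in the weak range.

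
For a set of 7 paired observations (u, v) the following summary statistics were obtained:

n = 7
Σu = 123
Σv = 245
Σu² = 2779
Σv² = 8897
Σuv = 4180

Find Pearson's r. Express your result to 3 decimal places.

-0.280

r = (nΣuv − ΣuΣv) / √[(nΣu² − (Σu)²)(nΣv² − (Σv)²)]
Numerator: 7×4180 − 123×245 = -875
Denominator: √[(19453 − 15129)(62279 − 60025)] = √[4324 × 2254] = 3121.9058
r = -875 / 3121.9058 ≈ -0.280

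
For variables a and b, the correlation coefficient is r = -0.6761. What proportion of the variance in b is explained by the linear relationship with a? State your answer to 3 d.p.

r² = (-0.6761)² = 0.457

0.457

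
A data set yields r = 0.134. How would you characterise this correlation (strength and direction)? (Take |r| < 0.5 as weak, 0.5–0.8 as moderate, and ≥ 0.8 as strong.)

r = 0.134 > 0 so the relationship is positive.
|r| = 0.134, which falls in the weak range.

weak positive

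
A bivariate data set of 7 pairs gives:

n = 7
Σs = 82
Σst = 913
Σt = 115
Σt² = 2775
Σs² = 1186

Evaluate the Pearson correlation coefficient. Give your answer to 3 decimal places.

r = (nΣst − ΣsΣt) / √[(nΣs² − (Σs)²)(nΣt² − (Σt)²)]
Numerator: 7×913 − 82×115 = -3039
Denominator: √[(8302 − 6724)(19425 − 13225)] = √[1578 × 6200] = 3127.8747
r = -3039 / 3127.8747 ≈ -0.972

-0.972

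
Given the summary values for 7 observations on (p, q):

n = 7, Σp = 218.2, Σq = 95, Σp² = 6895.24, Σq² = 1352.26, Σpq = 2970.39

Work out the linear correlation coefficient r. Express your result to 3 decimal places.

0.119

r = (nΣpq − ΣpΣq) / √[(nΣp² − (Σp)²)(nΣq² − (Σq)²)]
Numerator: 7×2970.39 − 218.2×95 = 63.73
Denominator: √[(48266.68 − 47611.24)(9465.82 − 9025)] = √[655.44 × 440.82] = 537.5231
r = 63.73 / 537.5231 ≈ 0.119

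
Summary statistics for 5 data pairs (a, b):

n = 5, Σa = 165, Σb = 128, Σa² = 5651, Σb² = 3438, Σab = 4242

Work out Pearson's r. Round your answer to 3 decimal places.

r = (nΣab − ΣaΣb) / √[(nΣa² − (Σa)²)(nΣb² − (Σb)²)]
Numerator: 5×4242 − 165×128 = 90
Denominator: √[(28255 − 27225)(17190 − 16384)] = √[1030 × 806] = 911.1421
r = 90 / 911.1421 ≈ 0.099

0.099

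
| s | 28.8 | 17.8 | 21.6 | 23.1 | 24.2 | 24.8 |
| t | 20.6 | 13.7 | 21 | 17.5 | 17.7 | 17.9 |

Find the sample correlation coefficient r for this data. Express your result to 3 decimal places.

0.678

n = 6, Σs = 140.3, Σt = 108.4, Σs² = 3347.13, Σt² = 1993, Σst = 2567.25
nΣst − ΣsΣt = 15403.5 − 15208.52 = 194.98
nΣs² − (Σs)² = 20082.78 − 19684.09 = 398.69; nΣt² − (Σt)² = 11958 − 11750.56 = 207.44
r = 194.98 / √(398.69 × 207.44) = 194.98 / 287.5835 ≈ 0.678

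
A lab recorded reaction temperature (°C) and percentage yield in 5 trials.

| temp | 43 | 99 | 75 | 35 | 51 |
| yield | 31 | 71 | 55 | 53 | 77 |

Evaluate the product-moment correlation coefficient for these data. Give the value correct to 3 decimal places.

0.466

n = 5, Σx = 303, Σy = 287, Σx² = 21101, Σy² = 17765, Σxy = 18269
nΣxy − ΣxΣy = 91345 − 86961 = 4384
nΣx² − (Σx)² = 105505 − 91809 = 13696; nΣy² − (Σy)² = 88825 − 82369 = 6456
r = 4384 / √(13696 × 6456) = 4384 / 9403.2641 ≈ 0.466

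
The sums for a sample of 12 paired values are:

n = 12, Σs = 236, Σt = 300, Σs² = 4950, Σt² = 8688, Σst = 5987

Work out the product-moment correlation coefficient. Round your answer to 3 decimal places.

r = (nΣst − ΣsΣt) / √[(nΣs² − (Σs)²)(nΣt² − (Σt)²)]
Numerator: 12×5987 − 236×300 = 1044
Denominator: √[(59400 − 55696)(104256 − 90000)] = √[3704 × 14256] = 7266.6515
r = 1044 / 7266.6515 ≈ 0.144

0.144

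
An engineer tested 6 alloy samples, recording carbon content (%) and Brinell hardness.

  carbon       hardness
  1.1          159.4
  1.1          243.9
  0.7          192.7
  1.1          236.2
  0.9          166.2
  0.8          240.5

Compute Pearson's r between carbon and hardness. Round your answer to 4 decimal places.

0.0989

n = 6, Σx = 5.7, Σy = 1238.9, Σx² = 5.57, Σy² = 263281.99, Σxy = 1180.32
nΣxy − ΣxΣy = 7081.92 − 7061.73 = 20.19
nΣx² − (Σx)² = 33.42 − 32.49 = 0.93; nΣy² − (Σy)² = 1579691.94 − 1534873.21 = 44818.73
r = 20.19 / √(0.93 × 44818.73) = 20.19 / 204.1603 ≈ 0.0989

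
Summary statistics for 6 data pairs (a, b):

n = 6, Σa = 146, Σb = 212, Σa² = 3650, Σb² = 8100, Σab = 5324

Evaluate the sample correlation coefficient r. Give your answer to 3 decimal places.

r = (nΣab − ΣaΣb) / √[(nΣa² − (Σa)²)(nΣb² − (Σb)²)]
Numerator: 6×5324 − 146×212 = 992
Denominator: √[(21900 − 21316)(48600 − 44944)] = √[584 × 3656] = 1461.1995
r = 992 / 1461.1995 ≈ 0.679

0.679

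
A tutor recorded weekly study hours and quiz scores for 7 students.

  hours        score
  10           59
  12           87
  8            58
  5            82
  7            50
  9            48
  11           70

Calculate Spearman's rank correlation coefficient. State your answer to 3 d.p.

0.357

Rank hours: 5, 7, 3, 1, 2, 4, 6
Rank score: 4, 7, 3, 6, 2, 1, 5
d = rank(hours) − rank(score): 1, 0, 0, -5, 0, 3, 1; Σd² = 36
ρ = 1 − 6Σd² / [n(n²−1)] = 1 − 6×36 / (7×48) = 1 − 216/336 ≈ 0.357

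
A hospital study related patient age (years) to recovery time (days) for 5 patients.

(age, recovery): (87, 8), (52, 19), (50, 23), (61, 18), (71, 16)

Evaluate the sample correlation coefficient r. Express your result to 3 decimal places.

-0.963

n = 5, Σx = 321, Σy = 84, Σx² = 21535, Σy² = 1534, Σxy = 5068
nΣxy − ΣxΣy = 25340 − 26964 = -1624
nΣx² − (Σx)² = 107675 − 103041 = 4634; nΣy² − (Σy)² = 7670 − 7056 = 614
r = -1624 / √(4634 × 614) = -1624 / 1686.7946 ≈ -0.963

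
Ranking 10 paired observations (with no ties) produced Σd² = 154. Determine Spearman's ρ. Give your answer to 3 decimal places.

0.067

ρ = 1 − 6Σd² / [n(n²−1)] = 1 − 6×154 / (10×99)
  = 1 − 924/990 = 1 − 0.9333 ≈ 0.067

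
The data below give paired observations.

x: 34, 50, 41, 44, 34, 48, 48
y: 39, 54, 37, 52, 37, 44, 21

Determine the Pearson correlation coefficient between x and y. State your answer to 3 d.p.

0.177

n = 7, Σx = 299, Σy = 284, Σx² = 13037, Σy² = 12256, Σxy = 12209
nΣxy − ΣxΣy = 85463 − 84916 = 547
nΣx² − (Σx)² = 91259 − 89401 = 1858; nΣy² − (Σy)² = 85792 − 80656 = 5136
r = 547 / √(1858 × 5136) = 547 / 3089.1241 ≈ 0.177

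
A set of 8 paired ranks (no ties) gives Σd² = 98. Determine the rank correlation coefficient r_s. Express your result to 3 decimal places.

-0.167

ρ = 1 − 6Σd² / [n(n²−1)] = 1 − 6×98 / (8×63)
  = 1 − 588/504 = 1 − 1.1667 ≈ -0.167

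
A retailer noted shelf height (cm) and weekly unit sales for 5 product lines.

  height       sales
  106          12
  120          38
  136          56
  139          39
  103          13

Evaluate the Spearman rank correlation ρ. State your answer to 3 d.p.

0.800

Rank height: 2, 3, 4, 5, 1
Rank sales: 1, 3, 5, 4, 2
d = rank(height) − rank(sales): 1, 0, -1, 1, -1; Σd² = 4
ρ = 1 − 6Σd² / [n(n²−1)] = 1 − 6×4 / (5×24) = 1 − 24/120 ≈ 0.800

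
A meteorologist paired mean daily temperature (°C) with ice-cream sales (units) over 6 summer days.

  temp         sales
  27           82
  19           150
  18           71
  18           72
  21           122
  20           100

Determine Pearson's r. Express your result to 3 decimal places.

-0.072

n = 6, Σx = 123, Σy = 597, Σx² = 2579, Σy² = 64333, Σxy = 12200
nΣxy − ΣxΣy = 73200 − 73431 = -231
nΣx² − (Σx)² = 15474 − 15129 = 345; nΣy² − (Σy)² = 385998 − 356409 = 29589
r = -231 / √(345 × 29589) = -231 / 3195.0282 ≈ -0.072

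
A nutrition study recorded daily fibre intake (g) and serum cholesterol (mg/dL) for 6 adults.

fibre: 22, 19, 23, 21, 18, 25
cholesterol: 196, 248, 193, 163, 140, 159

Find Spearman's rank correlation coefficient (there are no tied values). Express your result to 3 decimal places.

0.029

Rank fibre: 4, 2, 5, 3, 1, 6
Rank cholesterol: 5, 6, 4, 3, 1, 2
d = rank(fibre) − rank(cholesterol): -1, -4, 1, 0, 0, 4; Σd² = 34
ρ = 1 − 6Σd² / [n(n²−1)] = 1 − 6×34 / (6×35) = 1 − 204/210 ≈ 0.029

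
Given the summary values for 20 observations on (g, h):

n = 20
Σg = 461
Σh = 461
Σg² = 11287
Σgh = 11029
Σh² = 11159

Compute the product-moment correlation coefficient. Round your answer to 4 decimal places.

r = (nΣgh − ΣgΣh) / √[(nΣg² − (Σg)²)(nΣh² − (Σh)²)]
Numerator: 20×11029 − 461×461 = 8059
Denominator: √[(225740 − 212521)(223180 − 212521)] = √[13219 × 10659] = 11870.1862
r = 8059 / 11870.1862 ≈ 0.6789

0.6789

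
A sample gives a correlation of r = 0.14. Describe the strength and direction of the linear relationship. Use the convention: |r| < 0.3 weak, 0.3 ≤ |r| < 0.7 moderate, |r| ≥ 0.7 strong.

r = 0.14 > 0 so the relationship is positive.
|r| = 0.14, which falls in the weak range.

weak positive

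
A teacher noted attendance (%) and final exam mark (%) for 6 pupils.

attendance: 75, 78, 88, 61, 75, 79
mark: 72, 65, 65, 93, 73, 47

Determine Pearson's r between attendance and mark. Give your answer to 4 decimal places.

-0.7467

n = 6, Σx = 456, Σy = 415, Σx² = 35040, Σy² = 29821, Σxy = 31051
nΣxy − ΣxΣy = 186306 − 189240 = -2934
nΣx² − (Σx)² = 210240 − 207936 = 2304; nΣy² − (Σy)² = 178926 − 172225 = 6701
r = -2934 / √(2304 × 6701) = -2934 / 3929.2625 ≈ -0.7467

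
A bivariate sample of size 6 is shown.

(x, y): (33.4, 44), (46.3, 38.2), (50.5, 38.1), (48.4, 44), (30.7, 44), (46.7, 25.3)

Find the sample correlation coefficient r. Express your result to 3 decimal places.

n = 6, Σx = 256, Σy = 233.6, Σx² = 11275.44, Σy² = 9358.94, Σxy = 9824.22
nΣxy − ΣxΣy = 58945.32 − 59801.6 = -856.28
nΣx² − (Σx)² = 67652.64 − 65536 = 2116.64; nΣy² − (Σy)² = 56153.64 − 54568.96 = 1584.68
r = -856.28 / √(2116.64 × 1584.68) = -856.28 / 1831.4467 ≈ -0.468

-0.468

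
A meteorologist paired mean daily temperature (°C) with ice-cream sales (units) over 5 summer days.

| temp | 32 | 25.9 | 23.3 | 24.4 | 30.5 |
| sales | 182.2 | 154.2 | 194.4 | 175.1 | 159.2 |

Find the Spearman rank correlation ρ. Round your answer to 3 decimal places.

-0.300

Rank temp: 5, 3, 1, 2, 4
Rank sales: 4, 1, 5, 3, 2
d = rank(temp) − rank(sales): 1, 2, -4, -1, 2; Σd² = 26
ρ = 1 − 6Σd² / [n(n²−1)] = 1 − 6×26 / (5×24) = 1 − 156/120 ≈ -0.300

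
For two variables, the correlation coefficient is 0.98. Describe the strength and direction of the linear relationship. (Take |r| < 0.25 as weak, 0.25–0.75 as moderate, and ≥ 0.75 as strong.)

r = 0.98 > 0 so the relationship is positive.
|r| = 0.98, which falls in the strong range.

strong positive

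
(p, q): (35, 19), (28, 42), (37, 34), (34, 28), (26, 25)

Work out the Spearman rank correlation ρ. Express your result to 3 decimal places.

Rank p: 4, 2, 5, 3, 1
Rank q: 1, 5, 4, 3, 2
d = rank(p) − rank(q): 3, -3, 1, 0, -1; Σd² = 20
ρ = 1 − 6Σd² / [n(n²−1)] = 1 − 6×20 / (5×24) = 1 − 120/120 ≈ 0.000

0.000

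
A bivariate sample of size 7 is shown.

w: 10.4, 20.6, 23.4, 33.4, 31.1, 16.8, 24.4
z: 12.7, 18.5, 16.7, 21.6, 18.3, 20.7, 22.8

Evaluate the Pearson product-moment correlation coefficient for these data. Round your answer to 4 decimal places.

n = 7, Σw = 160.1, Σz = 131.3, Σw² = 4040.45, Σz² = 2532.21, Σwz = 3098.61
nΣwz − ΣwΣz = 21690.27 − 21021.13 = 669.14
nΣw² − (Σw)² = 28283.15 − 25632.01 = 2651.14; nΣz² − (Σz)² = 17725.47 − 17239.69 = 485.78
r = 669.14 / √(2651.14 × 485.78) = 669.14 / 1134.8439 ≈ 0.5896

0.5896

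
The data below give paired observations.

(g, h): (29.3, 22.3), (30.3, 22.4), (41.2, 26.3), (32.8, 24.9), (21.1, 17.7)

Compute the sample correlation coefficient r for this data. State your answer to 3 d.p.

n = 5, Σg = 154.7, Σh = 113.6, Σg² = 4995.07, Σh² = 2624.04, Σgh = 3605.86
nΣgh − ΣgΣh = 18029.3 − 17573.92 = 455.38
nΣg² − (Σg)² = 24975.35 − 23932.09 = 1043.26; nΣh² − (Σh)² = 13120.2 − 12904.96 = 215.24
r = 455.38 / √(1043.26 × 215.24) = 455.38 / 473.8684 ≈ 0.961

0.961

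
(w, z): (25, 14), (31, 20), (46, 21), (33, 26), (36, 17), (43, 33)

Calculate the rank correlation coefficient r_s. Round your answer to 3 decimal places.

Rank w: 1, 2, 6, 3, 4, 5
Rank z: 1, 3, 4, 5, 2, 6
d = rank(w) − rank(z): 0, -1, 2, -2, 2, -1; Σd² = 14
ρ = 1 − 6Σd² / [n(n²−1)] = 1 − 6×14 / (6×35) = 1 − 84/210 ≈ 0.600

0.600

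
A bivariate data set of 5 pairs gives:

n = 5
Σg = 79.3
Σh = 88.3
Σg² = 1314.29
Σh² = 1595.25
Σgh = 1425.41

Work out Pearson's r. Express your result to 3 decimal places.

r = (nΣgh − ΣgΣh) / √[(nΣg² − (Σg)²)(nΣh² − (Σh)²)]
Numerator: 5×1425.41 − 79.3×88.3 = 124.86
Denominator: √[(6571.45 − 6288.49)(7976.25 − 7796.89)] = √[282.96 × 179.36] = 225.2814
r = 124.86 / 225.2814 ≈ 0.554

0.554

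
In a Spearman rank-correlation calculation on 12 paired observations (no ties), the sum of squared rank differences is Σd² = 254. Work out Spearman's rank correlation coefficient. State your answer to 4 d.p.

0.1119

ρ = 1 − 6Σd² / [n(n²−1)] = 1 − 6×254 / (12×143)
  = 1 − 1524/1716 = 1 − 0.88811 ≈ 0.1119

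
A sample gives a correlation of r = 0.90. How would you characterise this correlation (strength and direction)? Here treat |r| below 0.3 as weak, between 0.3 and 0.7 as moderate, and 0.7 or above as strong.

r = 0.90 > 0 so the relationship is positive.
|r| = 0.90, which falls in the strong range.

strong positive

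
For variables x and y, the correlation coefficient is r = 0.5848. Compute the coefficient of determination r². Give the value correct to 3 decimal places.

r² = (0.5848)² = 0.342

0.342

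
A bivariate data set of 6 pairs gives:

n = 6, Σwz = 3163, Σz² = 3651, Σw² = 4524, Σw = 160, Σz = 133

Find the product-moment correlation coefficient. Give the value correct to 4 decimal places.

-0.9022

r = (nΣwz − ΣwΣz) / √[(nΣw² − (Σw)²)(nΣz² − (Σz)²)]
Numerator: 6×3163 − 160×133 = -2302
Denominator: √[(27144 − 25600)(21906 − 17689)] = √[1544 × 4217] = 2551.6755
r = -2302 / 2551.6755 ≈ -0.9022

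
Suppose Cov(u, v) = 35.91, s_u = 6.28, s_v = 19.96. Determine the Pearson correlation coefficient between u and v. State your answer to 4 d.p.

r = Cov(u,v) / (s_u · s_v) = 35.91 / (6.28 × 19.96)
  = 35.91 / 125.3488 ≈ 0.2865

0.2865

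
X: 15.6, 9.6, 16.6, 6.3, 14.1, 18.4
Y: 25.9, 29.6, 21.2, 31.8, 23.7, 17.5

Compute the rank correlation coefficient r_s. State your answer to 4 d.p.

-0.9429

Rank X: 4, 2, 5, 1, 3, 6
Rank Y: 4, 5, 2, 6, 3, 1
d = rank(X) − rank(Y): 0, -3, 3, -5, 0, 5; Σd² = 68
ρ = 1 − 6Σd² / [n(n²−1)] = 1 − 6×68 / (6×35) = 1 − 408/210 ≈ -0.9429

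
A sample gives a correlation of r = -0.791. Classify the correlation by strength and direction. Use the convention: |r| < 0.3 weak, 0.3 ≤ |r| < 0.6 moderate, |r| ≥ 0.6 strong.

strong negative

r = -0.791 < 0 so the relationship is negative.
|r| = 0.791, which falls in the strong range.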